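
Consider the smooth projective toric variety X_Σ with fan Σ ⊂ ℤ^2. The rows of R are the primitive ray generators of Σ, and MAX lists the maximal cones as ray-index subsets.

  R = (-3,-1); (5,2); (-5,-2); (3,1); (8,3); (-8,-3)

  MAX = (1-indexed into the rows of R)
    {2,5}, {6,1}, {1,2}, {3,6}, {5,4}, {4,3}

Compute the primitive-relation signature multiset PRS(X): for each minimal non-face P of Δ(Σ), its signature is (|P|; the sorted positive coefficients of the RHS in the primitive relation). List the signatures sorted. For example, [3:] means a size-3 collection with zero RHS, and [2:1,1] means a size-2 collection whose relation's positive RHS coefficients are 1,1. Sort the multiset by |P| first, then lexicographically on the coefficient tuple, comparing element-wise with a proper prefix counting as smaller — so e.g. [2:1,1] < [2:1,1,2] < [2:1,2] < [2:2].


Σ has 9 primitive collections:

  {1,4}:  v_{1} + v_{4} = 0 — sig = [2:]
  {2,3}:  v_{2} + v_{3} = 0 — sig = [2:]
  {5,6}:  v_{5} + v_{6} = 0 — sig = [2:]
  {1,3}:  v_{1} + v_{3} = v_{6} — sig = [2:1]
  {1,5}:  v_{1} + v_{5} = v_{2} — sig = [2:1]
  {2,4}:  v_{2} + v_{4} = v_{5} — sig = [2:1]
  {2,6}:  v_{2} + v_{6} = v_{1} — sig = [2:1]
  {3,5}:  v_{3} + v_{5} = v_{4} — sig = [2:1]
  {4,6}:  v_{4} + v_{6} = v_{3} — sig = [2:1]

Hence PRS(X_Σ) =
    [2:]
    [2:]
    [2:]
    [2:1]
    [2:1]
    [2:1]
    [2:1]
    [2:1]
    [2:1]


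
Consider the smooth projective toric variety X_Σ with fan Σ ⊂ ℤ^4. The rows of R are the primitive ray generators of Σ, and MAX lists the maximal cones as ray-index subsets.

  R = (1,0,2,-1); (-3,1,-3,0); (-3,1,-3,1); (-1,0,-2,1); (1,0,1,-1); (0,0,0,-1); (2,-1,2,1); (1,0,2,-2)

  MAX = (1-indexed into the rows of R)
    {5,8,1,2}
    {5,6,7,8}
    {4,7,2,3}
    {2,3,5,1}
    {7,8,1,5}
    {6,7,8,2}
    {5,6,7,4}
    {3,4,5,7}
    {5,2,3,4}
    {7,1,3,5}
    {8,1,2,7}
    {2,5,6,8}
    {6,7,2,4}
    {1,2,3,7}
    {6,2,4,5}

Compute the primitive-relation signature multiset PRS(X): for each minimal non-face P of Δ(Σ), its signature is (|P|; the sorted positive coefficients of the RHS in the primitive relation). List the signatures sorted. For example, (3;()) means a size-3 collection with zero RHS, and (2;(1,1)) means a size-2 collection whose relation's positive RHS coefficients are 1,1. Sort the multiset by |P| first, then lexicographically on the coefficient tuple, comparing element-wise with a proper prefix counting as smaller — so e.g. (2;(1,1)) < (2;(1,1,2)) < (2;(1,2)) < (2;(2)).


The 6 primitive collections of Σ (r=8, n=4):

  P = {1,4}:  v_{1} + v_{4} = 0  →  sig = (2;())
  P = {1,6}:  v_{1} + v_{6} = v_{8}  →  sig = (2;(1))
  P = {3,6}:  v_{3} + v_{6} = v_{2}  →  sig = (2;(1))
  P = {4,8}:  v_{4} + v_{8} = v_{6}  →  sig = (2;(1))
  P = {3,8}:  v_{3} + v_{8} = v_{1} + v_{2}  →  sig = (2;(1,1))
  P = {2,5,7}:  v_{2} + v_{5} + v_{7} = 0  →  sig = (3;())

Signatures (|P|; sorted positive RHS coefficients), sorted:
    (2;())
    (2;(1))
    (2;(1))
    (2;(1))
    (2;(1,1))
    (3;())


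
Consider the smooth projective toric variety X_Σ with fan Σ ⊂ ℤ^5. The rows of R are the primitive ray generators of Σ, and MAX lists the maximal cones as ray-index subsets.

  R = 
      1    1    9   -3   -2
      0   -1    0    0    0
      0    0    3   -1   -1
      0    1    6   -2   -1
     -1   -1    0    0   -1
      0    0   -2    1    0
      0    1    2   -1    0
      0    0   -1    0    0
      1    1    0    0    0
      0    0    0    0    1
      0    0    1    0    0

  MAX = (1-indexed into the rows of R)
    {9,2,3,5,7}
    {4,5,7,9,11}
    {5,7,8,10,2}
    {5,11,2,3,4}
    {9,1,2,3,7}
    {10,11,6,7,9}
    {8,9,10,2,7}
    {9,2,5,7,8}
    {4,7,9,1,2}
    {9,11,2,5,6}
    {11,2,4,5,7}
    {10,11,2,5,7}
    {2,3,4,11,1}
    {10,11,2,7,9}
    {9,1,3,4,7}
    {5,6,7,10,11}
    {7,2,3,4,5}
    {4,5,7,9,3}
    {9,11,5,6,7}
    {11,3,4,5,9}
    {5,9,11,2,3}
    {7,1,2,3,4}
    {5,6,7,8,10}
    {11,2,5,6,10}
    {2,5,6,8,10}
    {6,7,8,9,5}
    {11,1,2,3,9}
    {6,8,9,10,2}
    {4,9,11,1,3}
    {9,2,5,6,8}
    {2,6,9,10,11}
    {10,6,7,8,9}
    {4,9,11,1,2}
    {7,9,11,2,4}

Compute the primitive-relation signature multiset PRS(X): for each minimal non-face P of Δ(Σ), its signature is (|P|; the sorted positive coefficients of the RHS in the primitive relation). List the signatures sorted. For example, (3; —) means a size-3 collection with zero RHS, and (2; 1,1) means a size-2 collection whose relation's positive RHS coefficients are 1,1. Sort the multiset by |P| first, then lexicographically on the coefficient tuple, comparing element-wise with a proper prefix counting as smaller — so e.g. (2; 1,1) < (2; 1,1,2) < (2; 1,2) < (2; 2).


|primitive collections| = 18. Relations:

  P = {8,11}:  v_{8} + v_{11} = 0  →  sig = (2; —)
  P = {4,8}:  v_{4} + v_{8} = v_{3} + v_{7}  →  sig = (2; 1,1)
  P = {3,6}:  v_{3} + v_{6} = v_{5} + v_{9} + v_{11}  →  sig = (2; 1,1,1)
  P = {3,10}:  v_{3} + v_{10} = v_{2} + v_{7} + v_{11}  →  sig = (2; 1,1,1)
  P = {3,8}:  v_{3} + v_{8} = v_{2} + v_{5} + v_{7} + v_{9}  →  sig = (2; 1,1,1,1)
  P = {1,10}:  v_{1} + v_{10} = 2·v_{2} + v_{4} + v_{7} + v_{9} + v_{11}  →  sig = (2; 1,1,1,1,2)
  P = {1,8}:  v_{1} + v_{8} = v_{2} + 2·v_{3} + v_{7} + v_{9}  →  sig = (2; 1,1,1,2)
  P = {4,6}:  v_{4} + v_{6} = v_{5} + v_{7} + v_{9} + 2·v_{11}  →  sig = (2; 1,1,1,2)
  P = {1,6}:  v_{1} + v_{6} = 2·v_{3} + v_{9} + v_{11}  →  sig = (2; 1,1,2)
  P = {4,10}:  v_{4} + v_{10} = v_{2} + 2·v_{7} + 2·v_{11}  →  sig = (2; 1,2,2)
  P = {1,5}:  v_{1} + v_{5} = 3·v_{3}  →  sig = (2; 3)
  P = {2,6,7}:  v_{2} + v_{6} + v_{7} = 0  →  sig = (3; —)
  P = {5,9,10}:  v_{5} + v_{9} + v_{10} = 0  →  sig = (3; —)
  P = {3,7,11}:  v_{3} + v_{7} + v_{11} = v_{4}  →  sig = (3; 1)
  P = {1,7,11}:  v_{1} + v_{7} + v_{11} = v_{2} + 2·v_{4} + v_{9}  →  sig = (3; 1,1,2)
  P = {2,3,4,9}:  v_{2} + v_{3} + v_{4} + v_{9} = v_{1}  →  sig = (4; 1)
  P = {2,4,5,9}:  v_{2} + v_{4} + v_{5} + v_{9} = 2·v_{3}  →  sig = (4; 2)
  P = {2,5,7,9,11}:  v_{2} + v_{5} + v_{7} + v_{9} + v_{11} = v_{3}  →  sig = (5; 1)

Sorted signature multiset PRS(X):
    (2; —)
    (2; 1,1)
    (2; 1,1,1)
    (2; 1,1,1)
    (2; 1,1,1,1)
    (2; 1,1,1,1,2)
    (2; 1,1,1,2)
    (2; 1,1,1,2)
    (2; 1,1,2)
    (2; 1,2,2)
    (2; 3)
    (3; —)
    (3; —)
    (3; 1)
    (3; 1,1,2)
    (4; 1)
    (4; 2)
    (5; 1)


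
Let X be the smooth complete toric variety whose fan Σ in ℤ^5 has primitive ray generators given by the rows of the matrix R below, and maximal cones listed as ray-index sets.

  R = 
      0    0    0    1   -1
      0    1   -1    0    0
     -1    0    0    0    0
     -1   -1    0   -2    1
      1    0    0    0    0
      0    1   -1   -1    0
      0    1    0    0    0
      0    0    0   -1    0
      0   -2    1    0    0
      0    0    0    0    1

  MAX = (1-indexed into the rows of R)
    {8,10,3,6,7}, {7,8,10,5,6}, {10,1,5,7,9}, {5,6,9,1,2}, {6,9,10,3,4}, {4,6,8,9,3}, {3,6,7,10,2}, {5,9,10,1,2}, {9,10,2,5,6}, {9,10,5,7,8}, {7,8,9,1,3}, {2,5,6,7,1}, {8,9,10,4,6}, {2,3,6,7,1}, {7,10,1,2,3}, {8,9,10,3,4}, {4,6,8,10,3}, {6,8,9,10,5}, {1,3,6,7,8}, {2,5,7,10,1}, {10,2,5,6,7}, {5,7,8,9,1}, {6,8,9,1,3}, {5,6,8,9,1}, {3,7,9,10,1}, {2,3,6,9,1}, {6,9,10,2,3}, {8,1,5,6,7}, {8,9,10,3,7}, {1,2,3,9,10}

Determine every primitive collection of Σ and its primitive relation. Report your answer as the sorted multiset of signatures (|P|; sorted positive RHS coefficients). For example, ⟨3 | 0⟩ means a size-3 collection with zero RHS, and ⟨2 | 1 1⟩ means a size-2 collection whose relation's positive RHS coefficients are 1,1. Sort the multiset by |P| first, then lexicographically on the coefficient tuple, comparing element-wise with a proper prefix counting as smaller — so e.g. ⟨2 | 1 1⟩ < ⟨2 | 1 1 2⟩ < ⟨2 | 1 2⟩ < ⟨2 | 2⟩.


Primitive collections (11):

  P={3,5}:  v_{3} + v_{5} = 0 ; sig = ⟨2 | 0⟩
  P={2,8}:  v_{2} + v_{8} = v_{6} ; sig = ⟨2 | 1⟩
  P={1,4}:  v_{1} + v_{4} = v_{3} + v_{6} + v_{9} ; sig = ⟨2 | 1 1 1⟩
  P={4,5}:  v_{4} + v_{5} = v_{6} + v_{8} + v_{9} + v_{10} ; sig = ⟨2 | 1 1 1 1⟩
  P={2,4}:  v_{2} + v_{4} = v_{3} + 2·v_{6} + v_{9} + v_{10} ; sig = ⟨2 | 1 1 1 2⟩
  P={4,7}:  v_{4} + v_{7} = v_{3} + 2·v_{8} + v_{10} ; sig = ⟨2 | 1 1 2⟩
  P={1,8,10}:  v_{1} + v_{8} + v_{10} = 0 ; sig = ⟨3 | 0⟩
  P={2,7,9}:  v_{2} + v_{7} + v_{9} = 0 ; sig = ⟨3 | 0⟩
  P={1,6,10}:  v_{1} + v_{6} + v_{10} = v_{2} ; sig = ⟨3 | 1⟩
  P={6,7,9}:  v_{6} + v_{7} + v_{9} = v_{8} ; sig = ⟨3 | 1⟩
  P={3,6,8,9,10}:  v_{3} + v_{6} + v_{8} + v_{9} + v_{10} = v_{4} ; sig = ⟨5 | 1⟩

Hence PRS(X_Σ) =
    ⟨2 | 0⟩
    ⟨2 | 1⟩
    ⟨2 | 1 1 1⟩
    ⟨2 | 1 1 1 1⟩
    ⟨2 | 1 1 1 2⟩
    ⟨2 | 1 1 2⟩
    ⟨3 | 0⟩
    ⟨3 | 0⟩
    ⟨3 | 1⟩
    ⟨3 | 1⟩
    ⟨5 | 1⟩


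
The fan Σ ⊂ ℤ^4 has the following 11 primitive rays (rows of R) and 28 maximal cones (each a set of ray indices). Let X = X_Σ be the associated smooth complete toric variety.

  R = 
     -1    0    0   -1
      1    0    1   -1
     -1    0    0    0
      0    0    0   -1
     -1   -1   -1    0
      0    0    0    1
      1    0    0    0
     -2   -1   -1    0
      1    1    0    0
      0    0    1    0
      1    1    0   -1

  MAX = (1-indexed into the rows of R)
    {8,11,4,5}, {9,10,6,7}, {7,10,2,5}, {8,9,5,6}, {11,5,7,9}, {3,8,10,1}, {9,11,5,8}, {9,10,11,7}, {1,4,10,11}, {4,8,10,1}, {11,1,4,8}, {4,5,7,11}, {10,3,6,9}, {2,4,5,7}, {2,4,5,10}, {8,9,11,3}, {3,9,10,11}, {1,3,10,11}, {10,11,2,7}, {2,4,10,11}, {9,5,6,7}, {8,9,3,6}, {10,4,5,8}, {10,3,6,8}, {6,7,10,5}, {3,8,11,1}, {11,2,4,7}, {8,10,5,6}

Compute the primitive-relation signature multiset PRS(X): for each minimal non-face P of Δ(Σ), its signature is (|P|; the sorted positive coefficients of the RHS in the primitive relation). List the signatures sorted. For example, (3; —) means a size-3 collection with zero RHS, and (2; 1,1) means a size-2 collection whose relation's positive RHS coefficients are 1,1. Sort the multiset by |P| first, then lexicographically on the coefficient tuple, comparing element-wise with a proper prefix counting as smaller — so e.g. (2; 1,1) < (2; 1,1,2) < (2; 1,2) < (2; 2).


22 minimal non-faces of Δ(Σ) (on 11 rays):

  P={3,7}:  v_{3} + v_{7} = 0 — sig = (2; —)
  P={4,6}:  v_{4} + v_{6} = 0 — sig = (2; —)
  P={1,6}:  v_{1} + v_{6} = v_{3} — sig = (2; 1)
  P={1,7}:  v_{1} + v_{7} = v_{4} — sig = (2; 1)
  P={3,4}:  v_{3} + v_{4} = v_{1} — sig = (2; 1)
  P={3,5}:  v_{3} + v_{5} = v_{8} — sig = (2; 1)
  P={4,9}:  v_{4} + v_{9} = v_{11} — sig = (2; 1)
  P={6,11}:  v_{6} + v_{11} = v_{9} — sig = (2; 1)
  P={7,8}:  v_{7} + v_{8} = v_{5} — sig = (2; 1)
  P={1,5}:  v_{1} + v_{5} = v_{4} + v_{8} — sig = (2; 1,1)
  P={1,9}:  v_{1} + v_{9} = v_{3} + v_{11} — sig = (2; 1,1)
  P={2,3}:  v_{2} + v_{3} = v_{4} + v_{10} — sig = (2; 1,1)
  P={2,6}:  v_{2} + v_{6} = v_{7} + v_{10} — sig = (2; 1,1)
  P={2,8}:  v_{2} + v_{8} = v_{4} + v_{5} + v_{10} — sig = (2; 1,1,1)
  P={2,9}:  v_{2} + v_{9} = v_{7} + v_{10} + v_{11} — sig = (2; 1,1,1)
  P={1,2}:  v_{1} + v_{2} = 2·v_{4} + v_{10} — sig = (2; 1,2)
  P={5,9,10}:  v_{5} + v_{9} + v_{10} = 0 — sig = (3; —)
  P={4,7,10}:  v_{4} + v_{7} + v_{10} = v_{2} — sig = (3; 1)
  P={5,10,11}:  v_{5} + v_{10} + v_{11} = v_{4} — sig = (3; 1)
  P={8,9,10}:  v_{8} + v_{9} + v_{10} = v_{3} — sig = (3; 1)
  P={8,10,11}:  v_{8} + v_{10} + v_{11} = v_{1} — sig = (3; 1)
  P={2,5,11}:  v_{2} + v_{5} + v_{11} = 2·v_{4} + v_{7} — sig = (3; 1,2)

Hence PRS(X_Σ) =
{ (2; —) ×2,  (2; 1) ×7,  (2; 1,1) ×4,  (2; 1,1,1) ×2,  (2; 1,2),  (3; —),  (3; 1) ×4,  (3; 1,2) }


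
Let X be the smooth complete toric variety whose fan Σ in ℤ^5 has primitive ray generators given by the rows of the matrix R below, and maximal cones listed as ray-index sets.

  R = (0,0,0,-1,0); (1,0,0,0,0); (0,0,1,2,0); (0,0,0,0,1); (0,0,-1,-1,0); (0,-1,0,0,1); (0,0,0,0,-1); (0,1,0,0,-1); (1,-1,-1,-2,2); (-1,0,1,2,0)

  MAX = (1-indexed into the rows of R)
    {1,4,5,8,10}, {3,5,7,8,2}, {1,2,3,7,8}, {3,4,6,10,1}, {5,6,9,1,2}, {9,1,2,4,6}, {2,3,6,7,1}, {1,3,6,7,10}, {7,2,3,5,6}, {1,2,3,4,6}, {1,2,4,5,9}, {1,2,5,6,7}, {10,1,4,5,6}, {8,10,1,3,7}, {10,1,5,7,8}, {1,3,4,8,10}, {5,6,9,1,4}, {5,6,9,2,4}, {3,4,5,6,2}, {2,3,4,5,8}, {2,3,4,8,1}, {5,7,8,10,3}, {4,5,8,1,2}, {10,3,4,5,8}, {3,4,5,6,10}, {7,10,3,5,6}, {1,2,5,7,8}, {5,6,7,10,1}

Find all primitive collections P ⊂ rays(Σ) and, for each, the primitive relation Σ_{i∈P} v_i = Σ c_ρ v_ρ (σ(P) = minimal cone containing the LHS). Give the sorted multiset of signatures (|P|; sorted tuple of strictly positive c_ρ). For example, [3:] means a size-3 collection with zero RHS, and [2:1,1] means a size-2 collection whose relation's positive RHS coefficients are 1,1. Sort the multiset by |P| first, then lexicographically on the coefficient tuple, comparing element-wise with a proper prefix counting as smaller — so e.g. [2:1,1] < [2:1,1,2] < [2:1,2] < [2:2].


9 collections generate NE(X_Σ); each relation:

  {4,7}:  v_{4} + v_{7} = 0  so sig = [2:]
  {6,8}:  v_{6} + v_{8} = 0  so sig = [2:]
  {2,10}:  v_{2} + v_{10} = v_{3}  so sig = [2:1]
  {9,10}:  v_{9} + v_{10} = v_{4} + v_{6}  so sig = [2:1,1]
  {3,9}:  v_{3} + v_{9} = v_{2} + v_{4} + v_{6}  so sig = [2:1,1,1]
  {7,9}:  v_{7} + v_{9} = v_{1} + v_{2} + v_{5} + v_{6}  so sig = [2:1,1,1,1]
  {8,9}:  v_{8} + v_{9} = v_{1} + v_{2} + v_{4} + v_{5}  so sig = [2:1,1,1,1]
  {1,3,5}:  v_{1} + v_{3} + v_{5} = 0  so sig = [3:]
  {1,2,4,5,6}:  v_{1} + v_{2} + v_{4} + v_{5} + v_{6} = v_{9}  so sig = [5:1]

Signatures (|P|; sorted positive RHS coefficients), sorted:
    |P|=2: 7 collections, coeffs (), (), (1), (1,1), (1,1,1), (1,1,1,1), (1,1,1,1)
    |P|=3: 1 collection, coeffs ()
    |P|=5: 1 collection, coeffs (1)


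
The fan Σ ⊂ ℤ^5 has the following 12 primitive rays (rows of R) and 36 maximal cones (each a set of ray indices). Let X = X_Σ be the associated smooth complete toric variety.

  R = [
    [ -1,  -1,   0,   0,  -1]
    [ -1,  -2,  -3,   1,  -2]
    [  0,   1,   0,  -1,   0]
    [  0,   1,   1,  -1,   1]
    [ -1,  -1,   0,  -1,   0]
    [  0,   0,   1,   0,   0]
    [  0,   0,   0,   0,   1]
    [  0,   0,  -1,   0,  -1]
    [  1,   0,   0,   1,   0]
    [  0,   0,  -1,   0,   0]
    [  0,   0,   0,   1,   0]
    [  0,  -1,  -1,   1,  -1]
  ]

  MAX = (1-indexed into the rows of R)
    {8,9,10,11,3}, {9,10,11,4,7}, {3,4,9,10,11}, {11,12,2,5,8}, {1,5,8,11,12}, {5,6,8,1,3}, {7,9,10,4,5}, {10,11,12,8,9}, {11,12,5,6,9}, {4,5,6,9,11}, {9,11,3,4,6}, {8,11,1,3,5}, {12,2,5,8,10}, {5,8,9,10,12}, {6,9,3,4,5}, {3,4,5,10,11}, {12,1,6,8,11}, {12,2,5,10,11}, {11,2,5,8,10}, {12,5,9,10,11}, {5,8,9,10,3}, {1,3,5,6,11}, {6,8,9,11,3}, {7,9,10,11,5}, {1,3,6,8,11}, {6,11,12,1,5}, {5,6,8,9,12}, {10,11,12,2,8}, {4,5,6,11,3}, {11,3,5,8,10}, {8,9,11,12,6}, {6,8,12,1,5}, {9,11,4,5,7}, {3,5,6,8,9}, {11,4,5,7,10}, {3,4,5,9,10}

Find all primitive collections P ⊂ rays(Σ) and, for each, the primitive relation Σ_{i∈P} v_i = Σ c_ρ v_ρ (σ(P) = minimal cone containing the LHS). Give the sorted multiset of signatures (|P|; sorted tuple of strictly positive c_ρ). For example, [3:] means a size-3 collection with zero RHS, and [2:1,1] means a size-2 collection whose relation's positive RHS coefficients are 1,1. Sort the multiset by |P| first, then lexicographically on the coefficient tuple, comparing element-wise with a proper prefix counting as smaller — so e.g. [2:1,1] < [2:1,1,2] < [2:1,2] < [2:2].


23 collections generate NE(X_Σ); each relation:

  P={4,12}:  v_{4} + v_{12} = 0  ⇒ sig = [2:]
  P={6,10}:  v_{6} + v_{10} = 0  ⇒ sig = [2:]
  P={3,12}:  v_{3} + v_{12} = v_{8}  ⇒ sig = [2:1]
  P={4,8}:  v_{4} + v_{8} = v_{3}  ⇒ sig = [2:1]
  P={7,8}:  v_{7} + v_{8} = v_{10}  ⇒ sig = [2:1]
  P={1,7}:  v_{1} + v_{7} = v_{5} + v_{11}  ⇒ sig = [2:1,1]
  P={1,9}:  v_{1} + v_{9} = v_{6} + v_{12}  ⇒ sig = [2:1,1]
  P={3,7}:  v_{3} + v_{7} = v_{4} + v_{10}  ⇒ sig = [2:1,1]
  P={1,10}:  v_{1} + v_{10} = v_{5} + v_{8} + v_{11}  ⇒ sig = [2:1,1,1]
  P={1,4}:  v_{1} + v_{4} = v_{3} + v_{5} + v_{6} + v_{11}  ⇒ sig = [2:1,1,1,1]
  P={2,4}:  v_{2} + v_{4} = v_{5} + v_{8} + v_{10} + v_{11}  ⇒ sig = [2:1,1,1,1]
  P={2,6}:  v_{2} + v_{6} = v_{5} + v_{8} + v_{11} + v_{12}  ⇒ sig = [2:1,1,1,1]
  P={6,7}:  v_{6} + v_{7} = v_{4} + v_{5} + v_{9} + v_{11}  ⇒ sig = [2:1,1,1,1]
  P={7,12}:  v_{7} + v_{12} = v_{5} + v_{9} + v_{10} + v_{11}  ⇒ sig = [2:1,1,1,1]
  P={2,3}:  v_{2} + v_{3} = v_{5} + 2·v_{8} + v_{10} + v_{11}  ⇒ sig = [2:1,1,1,2]
  P={2,7}:  v_{2} + v_{7} = v_{5} + 2·v_{10} + v_{11} + v_{12}  ⇒ sig = [2:1,1,1,2]
  P={2,9}:  v_{2} + v_{9} = v_{10} + 2·v_{12}  ⇒ sig = [2:1,2]
  P={1,2}:  v_{1} + v_{2} = 2·v_{5} + 2·v_{8} + 2·v_{11} + v_{12}  ⇒ sig = [2:1,2,2,2]
  P={3,5,9,11}:  v_{3} + v_{5} + v_{9} + v_{11} = 0  ⇒ sig = [4:]
  P={5,6,8,11}:  v_{5} + v_{6} + v_{8} + v_{11} = v_{1}  ⇒ sig = [4:1]
  P={5,8,9,11}:  v_{5} + v_{8} + v_{9} + v_{11} = v_{12}  ⇒ sig = [4:1]
  P={4,5,9,10,11}:  v_{4} + v_{5} + v_{9} + v_{10} + v_{11} = v_{7}  ⇒ sig = [5:1]
  P={5,8,10,11,12}:  v_{5} + v_{8} + v_{10} + v_{11} + v_{12} = v_{2}  ⇒ sig = [5:1]

so the primitive-relation signature multiset is
    |P|=2: 18 collections, coeffs (), (), (1), (1), (1), (1,1), (1,1), (1,1), (1,1,1), (1,1,1,1), (1,1,1,1), (1,1,1,1), (1,1,1,1), (1,1,1,1), (1,1,1,2), (1,1,1,2), (1,2), (1,2,2,2)
    |P|=4: 3 collections, coeffs (), (1), (1)
    |P|=5: 2 collections, coeffs (1), (1)


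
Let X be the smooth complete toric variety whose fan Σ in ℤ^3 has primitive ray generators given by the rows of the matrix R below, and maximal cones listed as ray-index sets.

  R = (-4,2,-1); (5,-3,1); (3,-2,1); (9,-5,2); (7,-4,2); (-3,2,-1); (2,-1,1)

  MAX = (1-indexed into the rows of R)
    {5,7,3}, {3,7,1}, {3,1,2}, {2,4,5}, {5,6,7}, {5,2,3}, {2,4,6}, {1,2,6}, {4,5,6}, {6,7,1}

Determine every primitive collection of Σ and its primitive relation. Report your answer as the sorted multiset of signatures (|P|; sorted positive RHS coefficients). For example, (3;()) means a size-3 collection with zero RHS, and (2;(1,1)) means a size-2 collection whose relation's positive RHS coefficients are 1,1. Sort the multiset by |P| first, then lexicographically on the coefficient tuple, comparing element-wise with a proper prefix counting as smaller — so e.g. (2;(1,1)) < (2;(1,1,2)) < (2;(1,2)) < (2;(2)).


Δ(Σ) — 7 vertices, 7 min non-faces:

  P = {3,6}:  v_{3} + v_{6} = 0  ⇒ sig = (2;())
  P = {1,4}:  v_{1} + v_{4} = v_{2}  ⇒ sig = (2;(1))
  P = {1,5}:  v_{1} + v_{5} = v_{3}  ⇒ sig = (2;(1))
  P = {2,7}:  v_{2} + v_{7} = v_{5}  ⇒ sig = (2;(1))
  P = {3,4}:  v_{3} + v_{4} = v_{2} + v_{5}  ⇒ sig = (2;(1,1))
  P = {4,7}:  v_{4} + v_{7} = 2·v_{5} + v_{6}  ⇒ sig = (2;(1,2))
  P = {2,5,6}:  v_{2} + v_{5} + v_{6} = v_{4}  ⇒ sig = (3;(1))

so the primitive-relation signature multiset is
    |P|=2: 6 collections, coeffs (), (1), (1), (1), (1,1), (1,2)
    |P|=3: 1 collection, coeffs (1)


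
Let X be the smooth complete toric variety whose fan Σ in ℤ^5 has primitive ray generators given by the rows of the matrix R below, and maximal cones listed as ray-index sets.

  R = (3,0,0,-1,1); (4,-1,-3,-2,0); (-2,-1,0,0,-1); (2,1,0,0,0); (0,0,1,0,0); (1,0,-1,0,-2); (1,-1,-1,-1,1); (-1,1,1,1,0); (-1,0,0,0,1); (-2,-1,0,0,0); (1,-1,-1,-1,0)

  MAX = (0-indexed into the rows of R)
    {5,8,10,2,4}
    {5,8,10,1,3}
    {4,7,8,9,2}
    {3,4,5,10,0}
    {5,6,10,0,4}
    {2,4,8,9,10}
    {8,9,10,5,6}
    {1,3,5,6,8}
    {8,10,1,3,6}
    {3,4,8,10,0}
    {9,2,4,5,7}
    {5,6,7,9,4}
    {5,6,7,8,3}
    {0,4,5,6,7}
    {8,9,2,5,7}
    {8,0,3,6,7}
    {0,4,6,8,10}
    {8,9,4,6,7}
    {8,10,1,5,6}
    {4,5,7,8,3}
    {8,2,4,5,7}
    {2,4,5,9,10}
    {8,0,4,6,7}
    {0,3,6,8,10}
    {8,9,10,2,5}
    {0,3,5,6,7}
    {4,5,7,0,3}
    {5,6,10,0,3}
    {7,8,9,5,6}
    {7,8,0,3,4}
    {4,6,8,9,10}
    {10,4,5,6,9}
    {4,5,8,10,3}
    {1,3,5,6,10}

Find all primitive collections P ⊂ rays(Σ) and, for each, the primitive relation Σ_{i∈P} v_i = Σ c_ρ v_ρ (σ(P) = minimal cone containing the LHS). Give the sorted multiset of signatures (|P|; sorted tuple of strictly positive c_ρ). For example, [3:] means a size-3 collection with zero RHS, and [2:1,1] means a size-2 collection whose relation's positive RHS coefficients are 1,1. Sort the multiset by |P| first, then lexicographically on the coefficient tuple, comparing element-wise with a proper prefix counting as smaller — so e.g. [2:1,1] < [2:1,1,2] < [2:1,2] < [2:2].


Δ(Σ) — 11 vertices, 16 min non-faces:

  {3,9}:  v_{3} + v_{9} = 0  ⇒ sig = [2:]
  {7,10}:  v_{7} + v_{10} = 0  ⇒ sig = [2:]
  {0,2}:  v_{0} + v_{2} = v_{4} + v_{10}  ⇒ sig = [2:1,1]
  {0,9}:  v_{0} + v_{9} = v_{4} + v_{6}  ⇒ sig = [2:1,1]
  {2,6}:  v_{2} + v_{6} = v_{9} + v_{10}  ⇒ sig = [2:1,1]
  {2,3}:  v_{2} + v_{3} = v_{4} + v_{5} + v_{8}  ⇒ sig = [2:1,1,1]
  {1,7}:  v_{1} + v_{7} = v_{3} + v_{5} + v_{6} + v_{8}  ⇒ sig = [2:1,1,1,1]
  {1,9}:  v_{1} + v_{9} = v_{5} + v_{6} + v_{8} + v_{10}  ⇒ sig = [2:1,1,1,1]
  {1,2}:  v_{1} + v_{2} = v_{5} + v_{8} + 2·v_{10}  ⇒ sig = [2:1,1,2]
  {1,4}:  v_{1} + v_{4} = v_{3} + 2·v_{10}  ⇒ sig = [2:1,2]
  {0,1}:  v_{0} + v_{1} = 2·v_{3} + v_{6} + 2·v_{10}  ⇒ sig = [2:1,2,2]
  {3,4,6}:  v_{3} + v_{4} + v_{6} = v_{0}  ⇒ sig = [3:1]
  {0,5,8}:  v_{0} + v_{5} + v_{8} = v_{3} + v_{10}  ⇒ sig = [3:1,1]
  {4,5,6,8}:  v_{4} + v_{5} + v_{6} + v_{8} = v_{10}  ⇒ sig = [4:1]
  {4,5,8,9}:  v_{4} + v_{5} + v_{8} + v_{9} = v_{2}  ⇒ sig = [4:1]
  {3,5,6,8,10}:  v_{3} + v_{5} + v_{6} + v_{8} + v_{10} = v_{1}  ⇒ sig = [5:1]

Signatures (|P|; sorted positive RHS coefficients), sorted:
    |P|=2: 11 collections, coeffs (), (), (1,1), (1,1), (1,1), (1,1,1), (1,1,1,1), (1,1,1,1), (1,1,2), (1,2), (1,2,2)
    |P|=3: 2 collections, coeffs (1), (1,1)
    |P|=4: 2 collections, coeffs (1), (1)
    |P|=5: 1 collection, coeffs (1)


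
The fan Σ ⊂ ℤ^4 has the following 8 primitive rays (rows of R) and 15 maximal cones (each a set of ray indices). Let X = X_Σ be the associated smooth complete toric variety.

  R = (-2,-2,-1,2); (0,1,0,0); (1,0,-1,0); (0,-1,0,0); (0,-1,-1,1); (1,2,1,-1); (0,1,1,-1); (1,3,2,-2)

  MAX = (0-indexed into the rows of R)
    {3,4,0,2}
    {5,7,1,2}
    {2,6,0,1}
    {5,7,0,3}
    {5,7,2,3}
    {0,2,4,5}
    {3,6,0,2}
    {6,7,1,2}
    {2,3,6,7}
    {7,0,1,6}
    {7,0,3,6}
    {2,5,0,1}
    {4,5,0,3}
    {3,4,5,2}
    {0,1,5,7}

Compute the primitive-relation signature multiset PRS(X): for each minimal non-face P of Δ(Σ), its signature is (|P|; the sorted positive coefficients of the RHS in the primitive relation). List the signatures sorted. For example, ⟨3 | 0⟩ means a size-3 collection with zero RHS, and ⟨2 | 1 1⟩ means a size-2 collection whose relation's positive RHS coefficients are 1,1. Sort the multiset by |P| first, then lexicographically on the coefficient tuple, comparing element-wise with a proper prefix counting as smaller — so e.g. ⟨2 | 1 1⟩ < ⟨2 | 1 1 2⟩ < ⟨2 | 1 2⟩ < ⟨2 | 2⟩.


7 collections generate NE(X_Σ); each relation:

  P={1,3}:  v_{1} + v_{3} = 0 — sig = ⟨2 | 0⟩
  P={4,6}:  v_{4} + v_{6} = 0 — sig = ⟨2 | 0⟩
  P={4,7}:  v_{4} + v_{7} = v_{5} — sig = ⟨2 | 1⟩
  P={5,6}:  v_{5} + v_{6} = v_{7} — sig = ⟨2 | 1⟩
  P={1,4}:  v_{1} + v_{4} = v_{0} + v_{2} + v_{5} — sig = ⟨2 | 1 1 1⟩
  P={0,2,7}:  v_{0} + v_{2} + v_{7} = v_{1} — sig = ⟨3 | 1⟩
  P={0,2,3,5}:  v_{0} + v_{2} + v_{3} + v_{5} = v_{4} — sig = ⟨4 | 1⟩

so the primitive-relation signature multiset is
    ⟨2 | 0⟩
    ⟨2 | 0⟩
    ⟨2 | 1⟩
    ⟨2 | 1⟩
    ⟨2 | 1 1 1⟩
    ⟨3 | 1⟩
    ⟨4 | 1⟩


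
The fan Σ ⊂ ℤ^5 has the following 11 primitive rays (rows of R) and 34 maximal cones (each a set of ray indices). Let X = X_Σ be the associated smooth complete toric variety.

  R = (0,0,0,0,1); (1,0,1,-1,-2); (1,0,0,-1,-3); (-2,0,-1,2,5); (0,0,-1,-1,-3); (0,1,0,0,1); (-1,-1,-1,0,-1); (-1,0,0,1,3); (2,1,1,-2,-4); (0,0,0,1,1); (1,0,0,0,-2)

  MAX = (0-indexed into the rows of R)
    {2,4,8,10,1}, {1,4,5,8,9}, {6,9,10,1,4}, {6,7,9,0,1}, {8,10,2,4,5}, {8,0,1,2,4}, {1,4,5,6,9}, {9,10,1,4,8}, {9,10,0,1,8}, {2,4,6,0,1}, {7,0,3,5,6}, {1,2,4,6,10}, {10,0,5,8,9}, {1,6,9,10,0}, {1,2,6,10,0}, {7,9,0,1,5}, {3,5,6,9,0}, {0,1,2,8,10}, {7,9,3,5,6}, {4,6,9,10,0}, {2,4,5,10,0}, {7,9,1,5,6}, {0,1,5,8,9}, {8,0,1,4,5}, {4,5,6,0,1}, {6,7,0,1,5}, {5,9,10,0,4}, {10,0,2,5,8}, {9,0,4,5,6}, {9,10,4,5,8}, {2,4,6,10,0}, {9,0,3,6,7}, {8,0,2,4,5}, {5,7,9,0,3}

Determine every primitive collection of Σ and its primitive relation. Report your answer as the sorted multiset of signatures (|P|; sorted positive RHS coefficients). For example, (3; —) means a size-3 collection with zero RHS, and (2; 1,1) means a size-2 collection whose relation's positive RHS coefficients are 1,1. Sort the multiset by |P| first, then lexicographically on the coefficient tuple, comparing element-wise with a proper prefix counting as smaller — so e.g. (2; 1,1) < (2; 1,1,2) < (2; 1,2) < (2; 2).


21 collections generate NE(X_Σ); each relation:

  • {2,7}:  v_{2} + v_{7} = 0 ; sig = (2; —)
  • {1,3}:  v_{1} + v_{3} = v_{7} ; sig = (2; 1)
  • {2,9}:  v_{2} + v_{9} = v_{10} ; sig = (2; 1)
  • {3,8}:  v_{3} + v_{8} = v_{5} ; sig = (2; 1)
  • {7,10}:  v_{7} + v_{10} = v_{9} ; sig = (2; 1)
  • {4,7}:  v_{4} + v_{7} = v_{5} + v_{6} ; sig = (2; 1,1)
  • {6,8}:  v_{6} + v_{8} = v_{1} + v_{4} ; sig = (2; 1,1)
  • {7,8}:  v_{7} + v_{8} = v_{1} + v_{5} ; sig = (2; 1,1)
  • {2,3}:  v_{2} + v_{3} = v_{0} + v_{5} + v_{6} + v_{9} ; sig = (2; 1,1,1,1)
  • {3,10}:  v_{3} + v_{10} = v_{0} + v_{5} + v_{6} + 2·v_{9} ; sig = (2; 1,1,1,2)
  • {3,4}:  v_{3} + v_{4} = v_{0} + 2·v_{5} + 2·v_{6} + v_{9} ; sig = (2; 1,1,2,2)
  • {1,2,5}:  v_{1} + v_{2} + v_{5} = v_{8} ; sig = (3; 1)
  • {2,5,6}:  v_{2} + v_{5} + v_{6} = v_{4} ; sig = (3; 1)
  • {1,5,10}:  v_{1} + v_{5} + v_{10} = v_{8} + v_{9} ; sig = (3; 1,1)
  • {5,6,10}:  v_{5} + v_{6} + v_{10} = v_{4} + v_{9} ; sig = (3; 1,1)
  • {0,1,4,9}:  v_{0} + v_{1} + v_{4} + v_{9} = v_{2} ; sig = (4; 1)
  • {0,4,8,9}:  v_{0} + v_{4} + v_{8} + v_{9} = 2·v_{2} + v_{5} ; sig = (4; 1,2)
  • {0,4,8,10}:  v_{0} + v_{4} + v_{8} + v_{10} = 3·v_{2} + v_{5} ; sig = (4; 1,3)
  • {0,1,4,10}:  v_{0} + v_{1} + v_{4} + v_{10} = 2·v_{2} ; sig = (4; 2)
  • {0,1,5,6,9}:  v_{0} + v_{1} + v_{5} + v_{6} + v_{9} = 0 ; sig = (5; —)
  • {0,5,6,7,9}:  v_{0} + v_{5} + v_{6} + v_{7} + v_{9} = v_{3} ; sig = (5; 1)

so the primitive-relation signature multiset is
{ (2; —),  (2; 1) ×4,  (2; 1,1) ×3,  (2; 1,1,1,1),  (2; 1,1,1,2),  (2; 1,1,2,2),  (3; 1) ×2,  (3; 1,1) ×2,  (4; 1),  (4; 1,2),  (4; 1,3),  (4; 2),  (5; —),  (5; 1) }


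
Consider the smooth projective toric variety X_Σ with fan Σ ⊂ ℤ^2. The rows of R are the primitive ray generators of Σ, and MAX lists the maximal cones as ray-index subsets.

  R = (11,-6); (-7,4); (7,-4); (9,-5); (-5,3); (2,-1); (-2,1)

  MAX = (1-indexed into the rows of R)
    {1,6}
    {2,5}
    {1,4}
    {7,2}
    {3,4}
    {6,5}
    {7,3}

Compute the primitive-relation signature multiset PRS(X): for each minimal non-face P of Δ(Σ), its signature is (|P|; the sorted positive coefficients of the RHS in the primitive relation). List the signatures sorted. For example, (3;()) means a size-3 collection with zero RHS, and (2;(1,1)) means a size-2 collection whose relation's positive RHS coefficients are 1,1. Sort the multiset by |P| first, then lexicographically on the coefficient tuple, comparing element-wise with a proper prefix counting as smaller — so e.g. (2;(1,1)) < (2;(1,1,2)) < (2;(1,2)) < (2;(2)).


Δ(Σ) — 7 vertices, 14 min non-faces:

  • {2,3}:  v_{2} + v_{3} = 0  →  sig = (2;())
  • {6,7}:  v_{6} + v_{7} = 0  →  sig = (2;())
  • {1,7}:  v_{1} + v_{7} = v_{4}  →  sig = (2;(1))
  • {2,4}:  v_{2} + v_{4} = v_{6}  →  sig = (2;(1))
  • {2,6}:  v_{2} + v_{6} = v_{5}  →  sig = (2;(1))
  • {3,5}:  v_{3} + v_{5} = v_{6}  →  sig = (2;(1))
  • {3,6}:  v_{3} + v_{6} = v_{4}  →  sig = (2;(1))
  • {4,6}:  v_{4} + v_{6} = v_{1}  →  sig = (2;(1))
  • {4,7}:  v_{4} + v_{7} = v_{3}  →  sig = (2;(1))
  • {5,7}:  v_{5} + v_{7} = v_{2}  →  sig = (2;(1))
  • {1,2}:  v_{1} + v_{2} = 2·v_{6}  →  sig = (2;(2))
  • {1,3}:  v_{1} + v_{3} = 2·v_{4}  →  sig = (2;(2))
  • {4,5}:  v_{4} + v_{5} = 2·v_{6}  →  sig = (2;(2))
  • {1,5}:  v_{1} + v_{5} = 3·v_{6}  →  sig = (2;(3))

Hence PRS(X_Σ) =
    (2;())
    (2;())
    (2;(1))
    (2;(1))
    (2;(1))
    (2;(1))
    (2;(1))
    (2;(1))
    (2;(1))
    (2;(1))
    (2;(2))
    (2;(2))
    (2;(2))
    (2;(3))


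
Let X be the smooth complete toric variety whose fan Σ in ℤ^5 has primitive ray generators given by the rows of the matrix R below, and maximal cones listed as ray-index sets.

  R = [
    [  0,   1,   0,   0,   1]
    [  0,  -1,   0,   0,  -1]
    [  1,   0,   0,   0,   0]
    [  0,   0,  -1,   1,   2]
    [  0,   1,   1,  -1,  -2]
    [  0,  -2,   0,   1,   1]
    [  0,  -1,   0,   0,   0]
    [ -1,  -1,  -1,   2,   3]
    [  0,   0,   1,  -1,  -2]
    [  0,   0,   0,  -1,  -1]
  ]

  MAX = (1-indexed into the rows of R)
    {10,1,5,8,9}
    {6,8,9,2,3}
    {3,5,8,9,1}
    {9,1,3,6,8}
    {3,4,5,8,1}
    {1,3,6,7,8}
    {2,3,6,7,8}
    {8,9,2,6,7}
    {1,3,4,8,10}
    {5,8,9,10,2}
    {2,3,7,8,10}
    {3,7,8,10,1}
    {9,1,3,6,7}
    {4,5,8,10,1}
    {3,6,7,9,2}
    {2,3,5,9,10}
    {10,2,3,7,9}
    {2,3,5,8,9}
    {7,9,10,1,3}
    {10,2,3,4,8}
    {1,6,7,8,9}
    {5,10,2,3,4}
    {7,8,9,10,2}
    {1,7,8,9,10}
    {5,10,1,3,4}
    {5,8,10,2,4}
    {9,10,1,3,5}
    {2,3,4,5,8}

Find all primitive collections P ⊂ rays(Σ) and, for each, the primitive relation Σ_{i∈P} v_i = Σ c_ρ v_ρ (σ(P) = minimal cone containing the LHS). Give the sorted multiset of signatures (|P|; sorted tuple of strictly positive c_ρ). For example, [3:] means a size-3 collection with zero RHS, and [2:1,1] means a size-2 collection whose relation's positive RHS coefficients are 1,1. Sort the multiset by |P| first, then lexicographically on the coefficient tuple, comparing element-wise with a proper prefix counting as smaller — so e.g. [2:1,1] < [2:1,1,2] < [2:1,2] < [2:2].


Minimal non-faces — 10 found among 10 rays, 28 max cones:

  P={1,2}:  v_{1} + v_{2} = 0 — sig = [2:]
  P={4,9}:  v_{4} + v_{9} = 0 — sig = [2:]
  P={5,7}:  v_{5} + v_{7} = v_{9} — sig = [2:1]
  P={4,6}:  v_{4} + v_{6} = v_{3} + v_{7} + v_{8} — sig = [2:1,1,1]
  P={4,7}:  v_{4} + v_{7} = v_{3} + v_{8} + v_{10} — sig = [2:1,1,1]
  P={5,6}:  v_{5} + v_{6} = v_{3} + v_{8} + 2·v_{9} — sig = [2:1,1,2]
  P={6,10}:  v_{6} + v_{10} = 2·v_{7} — sig = [2:2]
  P={3,5,8,10}:  v_{3} + v_{5} + v_{8} + v_{10} = 0 — sig = [4:]
  P={3,7,8,9}:  v_{3} + v_{7} + v_{8} + v_{9} = v_{6} — sig = [4:1]
  P={3,8,9,10}:  v_{3} + v_{8} + v_{9} + v_{10} = v_{7} — sig = [4:1]

Sorted signature multiset PRS(X):
{ [2:] ×2,  [2:1],  [2:1,1,1] ×2,  [2:1,1,2],  [2:2],  [4:],  [4:1] ×2 }


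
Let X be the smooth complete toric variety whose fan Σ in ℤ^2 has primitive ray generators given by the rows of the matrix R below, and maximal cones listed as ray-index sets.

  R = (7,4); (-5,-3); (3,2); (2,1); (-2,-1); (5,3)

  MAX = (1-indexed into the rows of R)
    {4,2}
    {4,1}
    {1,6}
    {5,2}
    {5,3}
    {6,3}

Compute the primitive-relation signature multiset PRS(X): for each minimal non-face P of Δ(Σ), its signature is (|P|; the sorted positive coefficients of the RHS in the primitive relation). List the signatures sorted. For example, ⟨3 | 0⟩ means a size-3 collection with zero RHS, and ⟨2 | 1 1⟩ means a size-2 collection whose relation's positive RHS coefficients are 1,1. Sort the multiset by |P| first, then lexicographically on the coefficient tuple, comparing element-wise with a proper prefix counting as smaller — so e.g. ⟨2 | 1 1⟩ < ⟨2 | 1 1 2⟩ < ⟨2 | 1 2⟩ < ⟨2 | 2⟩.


Δ(Σ) — 6 vertices, 9 min non-faces:

  P={2,6}:  v_{2} + v_{6} = 0 ; sig = ⟨2 | 0⟩
  P={4,5}:  v_{4} + v_{5} = 0 ; sig = ⟨2 | 0⟩
  P={1,2}:  v_{1} + v_{2} = v_{4} ; sig = ⟨2 | 1⟩
  P={1,5}:  v_{1} + v_{5} = v_{6} ; sig = ⟨2 | 1⟩
  P={2,3}:  v_{2} + v_{3} = v_{5} ; sig = ⟨2 | 1⟩
  P={3,4}:  v_{3} + v_{4} = v_{6} ; sig = ⟨2 | 1⟩
  P={4,6}:  v_{4} + v_{6} = v_{1} ; sig = ⟨2 | 1⟩
  P={5,6}:  v_{5} + v_{6} = v_{3} ; sig = ⟨2 | 1⟩
  P={1,3}:  v_{1} + v_{3} = 2·v_{6} ; sig = ⟨2 | 2⟩

Hence PRS(X_Σ) =
[⟨2 | 0⟩, ⟨2 | 0⟩, ⟨2 | 1⟩, ⟨2 | 1⟩, ⟨2 | 1⟩, ⟨2 | 1⟩, ⟨2 | 1⟩, ⟨2 | 1⟩, ⟨2 | 2⟩]


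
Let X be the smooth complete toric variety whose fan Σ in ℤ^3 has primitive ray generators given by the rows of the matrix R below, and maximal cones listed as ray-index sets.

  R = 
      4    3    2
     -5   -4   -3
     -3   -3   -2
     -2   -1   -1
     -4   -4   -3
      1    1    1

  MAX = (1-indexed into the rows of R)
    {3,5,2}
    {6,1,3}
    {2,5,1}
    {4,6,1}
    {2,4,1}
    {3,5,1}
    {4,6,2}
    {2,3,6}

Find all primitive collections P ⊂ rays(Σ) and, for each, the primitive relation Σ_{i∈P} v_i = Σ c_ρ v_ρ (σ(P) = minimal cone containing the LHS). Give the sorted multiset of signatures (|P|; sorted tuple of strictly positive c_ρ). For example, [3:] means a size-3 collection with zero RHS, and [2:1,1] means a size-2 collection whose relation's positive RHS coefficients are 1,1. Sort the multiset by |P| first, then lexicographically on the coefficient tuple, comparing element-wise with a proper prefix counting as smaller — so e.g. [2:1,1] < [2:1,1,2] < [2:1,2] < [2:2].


|primitive collections| = 5. Relations:

  • {3,4}:  v_{3} + v_{4} = v_{2} — sig = [2:1]
  • {5,6}:  v_{5} + v_{6} = v_{3} — sig = [2:1]
  • {4,5}:  v_{4} + v_{5} = v_{1} + 2·v_{2} — sig = [2:1,2]
  • {1,2,6}:  v_{1} + v_{2} + v_{6} = 0 — sig = [3:]
  • {1,2,3}:  v_{1} + v_{2} + v_{3} = v_{5} — sig = [3:1]

Sorted signature multiset PRS(X):
    [2:1]
    [2:1]
    [2:1,2]
    [3:]
    [3:1]


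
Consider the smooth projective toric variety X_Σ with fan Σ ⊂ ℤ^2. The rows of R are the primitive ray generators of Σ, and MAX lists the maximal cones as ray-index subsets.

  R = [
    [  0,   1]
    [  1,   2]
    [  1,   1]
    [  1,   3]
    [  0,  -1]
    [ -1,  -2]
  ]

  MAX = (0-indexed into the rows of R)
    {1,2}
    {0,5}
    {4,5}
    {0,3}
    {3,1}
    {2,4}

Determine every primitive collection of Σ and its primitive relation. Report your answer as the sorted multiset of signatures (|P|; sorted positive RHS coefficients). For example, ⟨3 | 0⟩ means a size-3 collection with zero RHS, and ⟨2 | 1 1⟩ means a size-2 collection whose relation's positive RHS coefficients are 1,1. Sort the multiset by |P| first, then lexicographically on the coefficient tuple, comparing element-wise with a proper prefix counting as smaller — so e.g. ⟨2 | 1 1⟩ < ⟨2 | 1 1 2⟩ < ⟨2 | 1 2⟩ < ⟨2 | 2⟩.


The 9 primitive collections of Σ (r=6, n=2):

  P = {0,4}:  v_{0} + v_{4} = 0  ⟹  sig = ⟨2 | 0⟩
  P = {1,5}:  v_{1} + v_{5} = 0  ⟹  sig = ⟨2 | 0⟩
  P = {0,1}:  v_{0} + v_{1} = v_{3}  ⟹  sig = ⟨2 | 1⟩
  P = {0,2}:  v_{0} + v_{2} = v_{1}  ⟹  sig = ⟨2 | 1⟩
  P = {1,4}:  v_{1} + v_{4} = v_{2}  ⟹  sig = ⟨2 | 1⟩
  P = {2,5}:  v_{2} + v_{5} = v_{4}  ⟹  sig = ⟨2 | 1⟩
  P = {3,4}:  v_{3} + v_{4} = v_{1}  ⟹  sig = ⟨2 | 1⟩
  P = {3,5}:  v_{3} + v_{5} = v_{0}  ⟹  sig = ⟨2 | 1⟩
  P = {2,3}:  v_{2} + v_{3} = 2·v_{1}  ⟹  sig = ⟨2 | 2⟩

Hence PRS(X_Σ) =
{ ⟨2 | 0⟩ ×2,  ⟨2 | 1⟩ ×6,  ⟨2 | 2⟩ }


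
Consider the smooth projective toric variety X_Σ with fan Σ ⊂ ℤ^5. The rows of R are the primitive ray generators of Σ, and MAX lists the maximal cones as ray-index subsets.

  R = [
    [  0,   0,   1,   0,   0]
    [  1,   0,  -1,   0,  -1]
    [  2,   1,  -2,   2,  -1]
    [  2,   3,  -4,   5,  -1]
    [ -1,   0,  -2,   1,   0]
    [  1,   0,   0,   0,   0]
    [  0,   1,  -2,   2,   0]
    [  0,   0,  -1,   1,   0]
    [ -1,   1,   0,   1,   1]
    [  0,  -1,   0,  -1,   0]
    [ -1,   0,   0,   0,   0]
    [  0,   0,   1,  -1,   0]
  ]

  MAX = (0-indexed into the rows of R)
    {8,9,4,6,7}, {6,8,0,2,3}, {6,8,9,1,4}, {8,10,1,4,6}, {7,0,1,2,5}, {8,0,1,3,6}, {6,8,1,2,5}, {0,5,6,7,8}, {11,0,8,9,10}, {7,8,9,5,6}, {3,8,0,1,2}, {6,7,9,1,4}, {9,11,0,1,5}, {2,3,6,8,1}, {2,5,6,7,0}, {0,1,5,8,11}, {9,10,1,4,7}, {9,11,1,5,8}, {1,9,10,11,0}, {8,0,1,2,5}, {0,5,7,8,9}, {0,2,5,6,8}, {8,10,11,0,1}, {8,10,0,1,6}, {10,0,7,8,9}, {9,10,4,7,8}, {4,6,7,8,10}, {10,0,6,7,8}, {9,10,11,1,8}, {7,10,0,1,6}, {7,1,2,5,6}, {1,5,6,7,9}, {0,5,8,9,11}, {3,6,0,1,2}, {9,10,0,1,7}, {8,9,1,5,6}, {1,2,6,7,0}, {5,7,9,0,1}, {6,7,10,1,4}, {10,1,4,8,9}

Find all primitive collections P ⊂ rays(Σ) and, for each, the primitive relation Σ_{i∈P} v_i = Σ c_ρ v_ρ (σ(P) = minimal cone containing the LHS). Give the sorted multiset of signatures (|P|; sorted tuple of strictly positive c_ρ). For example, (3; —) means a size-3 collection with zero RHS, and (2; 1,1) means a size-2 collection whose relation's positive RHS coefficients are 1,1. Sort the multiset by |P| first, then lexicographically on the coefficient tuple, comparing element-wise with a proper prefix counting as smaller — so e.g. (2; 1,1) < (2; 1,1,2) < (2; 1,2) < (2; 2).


Primitive collections (23):

  P = {5,10}:  v_{5} + v_{10} = 0 ; sig = (2; —)
  P = {7,11}:  v_{7} + v_{11} = 0 ; sig = (2; —)
  P = {0,4}:  v_{0} + v_{4} = v_{7} + v_{10} ; sig = (2; 1,1)
  P = {3,9}:  v_{3} + v_{9} = v_{2} + v_{6} ; sig = (2; 1,1)
  P = {4,5}:  v_{4} + v_{5} = v_{6} + v_{9} ; sig = (2; 1,1)
  P = {6,11}:  v_{6} + v_{11} = v_{1} + v_{8} ; sig = (2; 1,1)
  P = {2,4}:  v_{2} + v_{4} = v_{1} + v_{6} + v_{7} ; sig = (2; 1,1,1)
  P = {2,9}:  v_{2} + v_{9} = v_{1} + v_{5} + v_{7} ; sig = (2; 1,1,1)
  P = {2,10}:  v_{2} + v_{10} = v_{0} + v_{1} + v_{6} ; sig = (2; 1,1,1)
  P = {4,11}:  v_{4} + v_{11} = v_{1} + v_{8} + v_{9} + v_{10} ; sig = (2; 1,1,1,1)
  P = {2,11}:  v_{2} + v_{11} = v_{0} + 2·v_{1} + v_{5} + v_{8} ; sig = (2; 1,1,1,2)
  P = {3,7}:  v_{3} + v_{7} = v_{0} + v_{2} + 2·v_{6} ; sig = (2; 1,1,2)
  P = {3,11}:  v_{3} + v_{11} = v_{0} + 2·v_{1} + v_{2} + 2·v_{8} ; sig = (2; 1,1,2,2)
  P = {3,4}:  v_{3} + v_{4} = v_{0} + v_{1} + 3·v_{6} ; sig = (2; 1,1,3)
  P = {3,5}:  v_{3} + v_{5} = 2·v_{2} + v_{8} ; sig = (2; 1,2)
  P = {3,10}:  v_{3} + v_{10} = 2·v_{0} + 2·v_{1} + 2·v_{6} + v_{8} ; sig = (2; 1,2,2,2)
  P = {0,6,9}:  v_{0} + v_{6} + v_{9} = v_{7} ; sig = (3; 1)
  P = {1,7,8}:  v_{1} + v_{7} + v_{8} = v_{6} ; sig = (3; 1)
  P = {6,9,10}:  v_{6} + v_{9} + v_{10} = v_{4} ; sig = (3; 1)
  P = {2,7,8}:  v_{2} + v_{7} + v_{8} = v_{0} + v_{5} + 2·v_{6} ; sig = (3; 1,1,2)
  P = {0,1,8,9}:  v_{0} + v_{1} + v_{8} + v_{9} = 0 ; sig = (4; —)
  P = {0,1,5,6}:  v_{0} + v_{1} + v_{5} + v_{6} = v_{2} ; sig = (4; 1)
  P = {0,1,2,6,8}:  v_{0} + v_{1} + v_{2} + v_{6} + v_{8} = v_{3} ; sig = (5; 1)

Sorted signature multiset PRS(X):
{ (2; —) ×2,  (2; 1,1) ×4,  (2; 1,1,1) ×3,  (2; 1,1,1,1),  (2; 1,1,1,2),  (2; 1,1,2),  (2; 1,1,2,2),  (2; 1,1,3),  (2; 1,2),  (2; 1,2,2,2),  (3; 1) ×3,  (3; 1,1,2),  (4; —),  (4; 1),  (5; 1) }


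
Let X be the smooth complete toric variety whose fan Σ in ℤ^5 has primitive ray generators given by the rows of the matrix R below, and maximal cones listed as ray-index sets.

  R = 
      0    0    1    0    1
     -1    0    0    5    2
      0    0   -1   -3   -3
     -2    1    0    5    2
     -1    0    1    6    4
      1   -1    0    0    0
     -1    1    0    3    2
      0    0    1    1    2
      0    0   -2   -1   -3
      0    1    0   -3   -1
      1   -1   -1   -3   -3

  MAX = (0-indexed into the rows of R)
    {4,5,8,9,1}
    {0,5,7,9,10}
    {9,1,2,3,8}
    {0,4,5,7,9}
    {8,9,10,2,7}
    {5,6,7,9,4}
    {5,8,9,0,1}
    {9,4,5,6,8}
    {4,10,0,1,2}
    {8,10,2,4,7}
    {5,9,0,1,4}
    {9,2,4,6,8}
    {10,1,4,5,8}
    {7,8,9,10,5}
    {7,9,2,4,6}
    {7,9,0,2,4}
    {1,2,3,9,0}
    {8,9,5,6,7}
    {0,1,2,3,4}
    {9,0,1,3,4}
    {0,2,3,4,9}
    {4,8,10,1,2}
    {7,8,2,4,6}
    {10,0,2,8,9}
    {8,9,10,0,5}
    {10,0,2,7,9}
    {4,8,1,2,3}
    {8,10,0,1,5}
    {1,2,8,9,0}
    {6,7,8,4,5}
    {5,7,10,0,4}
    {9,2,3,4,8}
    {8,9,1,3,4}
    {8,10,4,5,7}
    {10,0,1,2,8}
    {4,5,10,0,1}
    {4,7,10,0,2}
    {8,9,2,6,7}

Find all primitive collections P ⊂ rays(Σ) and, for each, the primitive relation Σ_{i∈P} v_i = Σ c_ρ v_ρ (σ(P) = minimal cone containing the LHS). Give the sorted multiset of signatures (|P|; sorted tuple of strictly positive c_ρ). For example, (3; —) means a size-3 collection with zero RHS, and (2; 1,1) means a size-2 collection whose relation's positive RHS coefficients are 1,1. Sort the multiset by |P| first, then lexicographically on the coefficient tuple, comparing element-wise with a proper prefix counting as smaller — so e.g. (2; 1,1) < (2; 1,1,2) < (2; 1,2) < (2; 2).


|primitive collections| = 16. Relations:

  • {1,7}:  v_{1} + v_{7} = v_{4} ; sig = (2; 1)
  • {2,5}:  v_{2} + v_{5} = v_{10} ; sig = (2; 1)
  • {3,5}:  v_{3} + v_{5} = v_{1} ; sig = (2; 1)
  • {0,6}:  v_{0} + v_{6} = v_{4} + v_{9} ; sig = (2; 1,1)
  • {3,10}:  v_{3} + v_{10} = v_{1} + v_{2} ; sig = (2; 1,1)
  • {6,10}:  v_{6} + v_{10} = v_{7} + v_{8} ; sig = (2; 1,1)
  • {1,6}:  v_{1} + v_{6} = 2·v_{4} + v_{8} + v_{9} ; sig = (2; 1,1,2)
  • {3,7}:  v_{3} + v_{7} = v_{2} + 2·v_{4} + v_{9} ; sig = (2; 1,1,2)
  • {3,6}:  v_{3} + v_{6} = v_{2} + 3·v_{4} + v_{8} + 2·v_{9} ; sig = (2; 1,1,2,3)
  • {0,7,8}:  v_{0} + v_{7} + v_{8} = 0 ; sig = (3; —)
  • {4,9,10}:  v_{4} + v_{9} + v_{10} = 0 ; sig = (3; —)
  • {0,4,8}:  v_{0} + v_{4} + v_{8} = v_{1} ; sig = (3; 1)
  • {1,9,10}:  v_{1} + v_{9} + v_{10} = v_{0} + v_{8} ; sig = (3; 1,1)
  • {0,3,8}:  v_{0} + v_{3} + v_{8} = 2·v_{1} + v_{2} + v_{9} ; sig = (3; 1,1,2)
  • {1,2,4,9}:  v_{1} + v_{2} + v_{4} + v_{9} = v_{3} ; sig = (4; 1)
  • {4,7,8,9}:  v_{4} + v_{7} + v_{8} + v_{9} = v_{6} ; sig = (4; 1)

Signatures (|P|; sorted positive RHS coefficients), sorted:
    |P|=2: 9 collections, coeffs (1), (1), (1), (1,1), (1,1), (1,1), (1,1,2), (1,1,2), (1,1,2,3)
    |P|=3: 5 collections, coeffs (), (), (1), (1,1), (1,1,2)
    |P|=4: 2 collections, coeffs (1), (1)
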